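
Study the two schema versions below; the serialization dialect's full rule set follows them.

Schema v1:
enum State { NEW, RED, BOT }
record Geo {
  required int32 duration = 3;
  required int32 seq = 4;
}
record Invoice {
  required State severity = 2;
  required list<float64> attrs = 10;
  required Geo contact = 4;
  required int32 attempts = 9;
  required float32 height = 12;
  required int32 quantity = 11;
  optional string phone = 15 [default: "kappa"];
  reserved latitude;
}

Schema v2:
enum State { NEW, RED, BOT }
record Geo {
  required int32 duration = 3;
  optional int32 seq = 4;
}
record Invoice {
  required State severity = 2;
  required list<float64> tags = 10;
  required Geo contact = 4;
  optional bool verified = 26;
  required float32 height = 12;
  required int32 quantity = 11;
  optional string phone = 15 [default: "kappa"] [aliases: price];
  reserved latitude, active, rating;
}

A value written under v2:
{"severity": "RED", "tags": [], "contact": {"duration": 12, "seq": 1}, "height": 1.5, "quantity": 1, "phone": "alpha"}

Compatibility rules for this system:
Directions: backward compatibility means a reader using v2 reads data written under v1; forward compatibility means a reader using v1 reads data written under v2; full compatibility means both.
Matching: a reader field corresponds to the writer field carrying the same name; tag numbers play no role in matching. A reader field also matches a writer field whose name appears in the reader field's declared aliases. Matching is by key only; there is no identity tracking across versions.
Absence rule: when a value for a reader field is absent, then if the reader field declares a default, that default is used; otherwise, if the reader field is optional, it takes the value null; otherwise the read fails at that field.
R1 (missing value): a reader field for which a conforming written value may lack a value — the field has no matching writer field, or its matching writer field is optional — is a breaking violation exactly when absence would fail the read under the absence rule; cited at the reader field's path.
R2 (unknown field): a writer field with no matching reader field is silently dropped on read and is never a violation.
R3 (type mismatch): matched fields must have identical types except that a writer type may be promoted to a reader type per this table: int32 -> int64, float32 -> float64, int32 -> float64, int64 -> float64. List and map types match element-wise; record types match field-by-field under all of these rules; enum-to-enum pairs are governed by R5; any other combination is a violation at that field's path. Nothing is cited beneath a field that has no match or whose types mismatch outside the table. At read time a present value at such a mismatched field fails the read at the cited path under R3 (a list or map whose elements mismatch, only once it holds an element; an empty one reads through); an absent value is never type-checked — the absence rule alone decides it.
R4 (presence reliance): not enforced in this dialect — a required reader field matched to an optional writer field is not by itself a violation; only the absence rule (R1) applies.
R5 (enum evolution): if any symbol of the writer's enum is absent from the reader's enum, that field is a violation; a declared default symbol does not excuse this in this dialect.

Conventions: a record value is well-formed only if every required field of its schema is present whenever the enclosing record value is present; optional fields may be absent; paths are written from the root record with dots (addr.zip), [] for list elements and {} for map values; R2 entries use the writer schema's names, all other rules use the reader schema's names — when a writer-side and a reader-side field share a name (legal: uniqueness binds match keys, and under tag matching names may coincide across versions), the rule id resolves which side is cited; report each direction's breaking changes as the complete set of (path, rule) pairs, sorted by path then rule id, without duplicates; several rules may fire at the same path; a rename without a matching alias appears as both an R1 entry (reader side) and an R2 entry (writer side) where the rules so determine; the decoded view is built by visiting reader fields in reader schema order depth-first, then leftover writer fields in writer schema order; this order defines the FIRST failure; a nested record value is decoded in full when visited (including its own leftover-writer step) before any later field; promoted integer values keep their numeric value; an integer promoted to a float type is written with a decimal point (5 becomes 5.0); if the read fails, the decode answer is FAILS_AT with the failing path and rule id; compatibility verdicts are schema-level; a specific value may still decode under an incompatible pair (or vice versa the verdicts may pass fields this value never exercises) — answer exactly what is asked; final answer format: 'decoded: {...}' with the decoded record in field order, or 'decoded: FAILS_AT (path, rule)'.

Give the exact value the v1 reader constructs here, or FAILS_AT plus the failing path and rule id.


in Invoice below, arrows point writer -> reader
decode (reader v1):
  severity := "RED"
  read fails at attrs under R1 (no fill)
  => FAILS_AT (attrs, R1)
the other Invoice changes do not affect what is asked:
  removed field attempts from record Invoice -> shifts the Invoice verdicts, not this decode
  field seq in record Geo: required changed to optional -> shifts the Invoice verdicts, not this decode
  added field verified to record Invoice: optional bool, tag 26 (in v2 it sits immediately before height) -> fires no rule on Invoice under this dialect and leaves the result unchanged

decoded: FAILS_AT (attrs, R1)


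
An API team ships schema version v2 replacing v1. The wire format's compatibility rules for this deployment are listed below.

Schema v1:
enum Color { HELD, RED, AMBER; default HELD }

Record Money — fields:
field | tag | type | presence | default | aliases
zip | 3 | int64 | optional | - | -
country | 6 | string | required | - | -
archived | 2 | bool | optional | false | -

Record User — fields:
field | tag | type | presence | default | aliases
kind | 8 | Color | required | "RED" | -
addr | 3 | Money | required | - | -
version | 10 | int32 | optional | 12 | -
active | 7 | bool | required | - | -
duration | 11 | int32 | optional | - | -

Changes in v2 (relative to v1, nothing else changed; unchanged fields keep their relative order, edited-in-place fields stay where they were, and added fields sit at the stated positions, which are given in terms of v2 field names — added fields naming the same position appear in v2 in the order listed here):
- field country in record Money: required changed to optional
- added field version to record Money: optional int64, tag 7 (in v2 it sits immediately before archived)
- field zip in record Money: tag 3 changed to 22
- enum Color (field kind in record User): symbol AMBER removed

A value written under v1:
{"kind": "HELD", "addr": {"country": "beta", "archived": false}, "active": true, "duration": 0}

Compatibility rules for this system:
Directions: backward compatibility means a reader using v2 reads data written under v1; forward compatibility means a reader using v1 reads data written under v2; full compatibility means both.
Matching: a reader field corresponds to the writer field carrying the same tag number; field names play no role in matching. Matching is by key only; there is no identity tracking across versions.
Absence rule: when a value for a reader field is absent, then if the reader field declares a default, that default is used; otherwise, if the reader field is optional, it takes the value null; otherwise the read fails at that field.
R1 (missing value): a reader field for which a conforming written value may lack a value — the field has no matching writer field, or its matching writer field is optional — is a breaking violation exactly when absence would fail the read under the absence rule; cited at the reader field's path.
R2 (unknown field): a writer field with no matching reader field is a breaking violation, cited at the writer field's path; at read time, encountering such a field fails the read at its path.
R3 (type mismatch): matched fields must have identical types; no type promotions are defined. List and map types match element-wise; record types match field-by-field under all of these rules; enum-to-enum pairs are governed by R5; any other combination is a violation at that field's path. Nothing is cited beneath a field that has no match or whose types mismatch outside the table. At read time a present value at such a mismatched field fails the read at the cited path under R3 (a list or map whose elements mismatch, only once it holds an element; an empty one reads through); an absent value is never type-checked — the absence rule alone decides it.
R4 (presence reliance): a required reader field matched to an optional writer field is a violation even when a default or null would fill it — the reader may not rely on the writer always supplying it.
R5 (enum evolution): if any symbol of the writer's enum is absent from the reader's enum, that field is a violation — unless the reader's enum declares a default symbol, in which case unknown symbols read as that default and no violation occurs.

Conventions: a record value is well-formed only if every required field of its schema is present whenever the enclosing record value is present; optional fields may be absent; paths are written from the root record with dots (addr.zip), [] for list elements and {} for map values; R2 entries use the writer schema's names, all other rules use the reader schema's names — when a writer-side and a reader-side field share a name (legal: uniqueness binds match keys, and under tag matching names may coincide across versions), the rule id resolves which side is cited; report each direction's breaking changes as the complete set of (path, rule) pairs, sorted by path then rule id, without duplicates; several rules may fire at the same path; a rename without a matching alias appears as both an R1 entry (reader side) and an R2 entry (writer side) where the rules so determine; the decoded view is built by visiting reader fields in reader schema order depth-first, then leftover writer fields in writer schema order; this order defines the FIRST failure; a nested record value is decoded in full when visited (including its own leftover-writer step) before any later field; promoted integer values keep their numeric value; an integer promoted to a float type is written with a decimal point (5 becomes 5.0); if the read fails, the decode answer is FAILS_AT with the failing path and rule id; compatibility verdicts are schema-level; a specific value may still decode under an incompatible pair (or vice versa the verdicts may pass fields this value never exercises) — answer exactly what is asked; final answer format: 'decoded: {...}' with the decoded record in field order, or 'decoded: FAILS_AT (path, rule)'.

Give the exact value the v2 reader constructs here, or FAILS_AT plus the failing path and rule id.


decoded: {"kind": "HELD", "addr": {"zip": null, "country": "beta", "version": null, "archived": false}, "version": 12, "active": true, "duration": 0}

arrows below run writer -> reader for User
decoding the User value with the v2 reader:
  kind := "HELD"
  addr.zip := null (absent, optional -> null)
  addr.country := "beta"
  addr.version := null (absent, optional -> null)
  addr.archived := false
  version := 12 (absent -> default)
  active := true
  duration := 0
  => decoded: {"kind": "HELD", "addr": {"zip": null, "country": "beta", "version": null, "archived": false}, "version": 12, "active": true, "duration": 0}
the rest of the User diff is inert for this question:
  field country in record Money: required changed to optional -> schema-level compatibility only; this User value's decode is unchanged
  field zip in record Money: tag 3 changed to 22 -> schema-level compatibility only; this User value's decode is unchanged
  enum Color (field kind in record User): symbol AMBER removed -> triggers nothing under the printed rules; the User answer is the same either way


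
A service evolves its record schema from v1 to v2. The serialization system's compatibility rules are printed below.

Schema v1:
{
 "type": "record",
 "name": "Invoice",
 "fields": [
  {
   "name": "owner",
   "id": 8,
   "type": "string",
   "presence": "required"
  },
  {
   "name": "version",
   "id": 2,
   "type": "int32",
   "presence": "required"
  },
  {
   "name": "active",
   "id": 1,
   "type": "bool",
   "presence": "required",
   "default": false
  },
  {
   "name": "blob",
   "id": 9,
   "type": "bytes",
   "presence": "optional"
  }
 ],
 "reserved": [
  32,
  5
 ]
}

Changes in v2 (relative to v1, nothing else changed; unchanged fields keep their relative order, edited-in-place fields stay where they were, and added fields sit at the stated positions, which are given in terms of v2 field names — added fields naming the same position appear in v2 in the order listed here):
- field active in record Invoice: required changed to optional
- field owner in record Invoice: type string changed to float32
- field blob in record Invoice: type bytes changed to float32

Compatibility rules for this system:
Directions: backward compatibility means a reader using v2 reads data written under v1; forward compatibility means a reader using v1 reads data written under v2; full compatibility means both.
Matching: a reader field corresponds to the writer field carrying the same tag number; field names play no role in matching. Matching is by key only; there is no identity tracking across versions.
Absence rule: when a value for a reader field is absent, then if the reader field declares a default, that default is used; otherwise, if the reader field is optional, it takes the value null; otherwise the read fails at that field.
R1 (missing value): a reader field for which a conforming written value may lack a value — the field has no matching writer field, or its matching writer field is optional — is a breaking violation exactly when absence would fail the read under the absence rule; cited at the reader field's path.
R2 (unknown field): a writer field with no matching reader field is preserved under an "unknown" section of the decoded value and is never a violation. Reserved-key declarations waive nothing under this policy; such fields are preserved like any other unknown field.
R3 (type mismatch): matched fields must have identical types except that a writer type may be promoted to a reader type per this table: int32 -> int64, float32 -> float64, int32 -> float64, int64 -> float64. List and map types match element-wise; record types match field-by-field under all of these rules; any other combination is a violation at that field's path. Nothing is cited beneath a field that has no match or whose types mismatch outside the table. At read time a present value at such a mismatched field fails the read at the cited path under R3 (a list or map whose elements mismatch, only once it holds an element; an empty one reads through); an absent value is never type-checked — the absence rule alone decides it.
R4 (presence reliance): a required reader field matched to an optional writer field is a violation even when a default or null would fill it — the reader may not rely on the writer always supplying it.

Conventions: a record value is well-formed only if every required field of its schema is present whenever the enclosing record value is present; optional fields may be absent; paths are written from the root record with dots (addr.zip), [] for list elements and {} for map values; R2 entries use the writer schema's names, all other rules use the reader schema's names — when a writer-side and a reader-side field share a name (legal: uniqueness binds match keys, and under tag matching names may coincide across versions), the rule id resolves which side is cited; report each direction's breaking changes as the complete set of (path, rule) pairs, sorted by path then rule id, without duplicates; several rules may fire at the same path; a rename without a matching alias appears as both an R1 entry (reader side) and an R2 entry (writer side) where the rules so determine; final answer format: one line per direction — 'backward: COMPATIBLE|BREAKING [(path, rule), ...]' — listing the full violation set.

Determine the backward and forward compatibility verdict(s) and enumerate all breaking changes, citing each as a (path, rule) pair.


backward: BREAKING [(blob, R3), (owner, R3)]; forward: BREAKING [(active, R4), (blob, R3), (owner, R3)]

arrows below run writer -> reader for Invoice
backward pass over Invoice, reader schema v2, writer schema v1:
  string -> float32, writer required: owner aligns to owner
  int32 -> int32, writer required: version aligns to version
  bool -> bool, writer required: active aligns to active
  bytes -> float32, writer optional: blob aligns to blob
  R3 fires at blob
  R3 fires at owner
  => backward verdict for Invoice: BREAKING, 2 violation(s)
forward pass over Invoice, reader schema v1, writer schema v2:
  float32 -> string, writer required: owner aligns to owner
  int32 -> int32, writer required: version aligns to version
  bool -> bool, writer optional: active aligns to active
  float32 -> bytes, writer optional: blob aligns to blob
  R4 fires at active
  R3 fires at blob
  R3 fires at owner
  => forward verdict for Invoice: BREAKING, 3 violation(s)


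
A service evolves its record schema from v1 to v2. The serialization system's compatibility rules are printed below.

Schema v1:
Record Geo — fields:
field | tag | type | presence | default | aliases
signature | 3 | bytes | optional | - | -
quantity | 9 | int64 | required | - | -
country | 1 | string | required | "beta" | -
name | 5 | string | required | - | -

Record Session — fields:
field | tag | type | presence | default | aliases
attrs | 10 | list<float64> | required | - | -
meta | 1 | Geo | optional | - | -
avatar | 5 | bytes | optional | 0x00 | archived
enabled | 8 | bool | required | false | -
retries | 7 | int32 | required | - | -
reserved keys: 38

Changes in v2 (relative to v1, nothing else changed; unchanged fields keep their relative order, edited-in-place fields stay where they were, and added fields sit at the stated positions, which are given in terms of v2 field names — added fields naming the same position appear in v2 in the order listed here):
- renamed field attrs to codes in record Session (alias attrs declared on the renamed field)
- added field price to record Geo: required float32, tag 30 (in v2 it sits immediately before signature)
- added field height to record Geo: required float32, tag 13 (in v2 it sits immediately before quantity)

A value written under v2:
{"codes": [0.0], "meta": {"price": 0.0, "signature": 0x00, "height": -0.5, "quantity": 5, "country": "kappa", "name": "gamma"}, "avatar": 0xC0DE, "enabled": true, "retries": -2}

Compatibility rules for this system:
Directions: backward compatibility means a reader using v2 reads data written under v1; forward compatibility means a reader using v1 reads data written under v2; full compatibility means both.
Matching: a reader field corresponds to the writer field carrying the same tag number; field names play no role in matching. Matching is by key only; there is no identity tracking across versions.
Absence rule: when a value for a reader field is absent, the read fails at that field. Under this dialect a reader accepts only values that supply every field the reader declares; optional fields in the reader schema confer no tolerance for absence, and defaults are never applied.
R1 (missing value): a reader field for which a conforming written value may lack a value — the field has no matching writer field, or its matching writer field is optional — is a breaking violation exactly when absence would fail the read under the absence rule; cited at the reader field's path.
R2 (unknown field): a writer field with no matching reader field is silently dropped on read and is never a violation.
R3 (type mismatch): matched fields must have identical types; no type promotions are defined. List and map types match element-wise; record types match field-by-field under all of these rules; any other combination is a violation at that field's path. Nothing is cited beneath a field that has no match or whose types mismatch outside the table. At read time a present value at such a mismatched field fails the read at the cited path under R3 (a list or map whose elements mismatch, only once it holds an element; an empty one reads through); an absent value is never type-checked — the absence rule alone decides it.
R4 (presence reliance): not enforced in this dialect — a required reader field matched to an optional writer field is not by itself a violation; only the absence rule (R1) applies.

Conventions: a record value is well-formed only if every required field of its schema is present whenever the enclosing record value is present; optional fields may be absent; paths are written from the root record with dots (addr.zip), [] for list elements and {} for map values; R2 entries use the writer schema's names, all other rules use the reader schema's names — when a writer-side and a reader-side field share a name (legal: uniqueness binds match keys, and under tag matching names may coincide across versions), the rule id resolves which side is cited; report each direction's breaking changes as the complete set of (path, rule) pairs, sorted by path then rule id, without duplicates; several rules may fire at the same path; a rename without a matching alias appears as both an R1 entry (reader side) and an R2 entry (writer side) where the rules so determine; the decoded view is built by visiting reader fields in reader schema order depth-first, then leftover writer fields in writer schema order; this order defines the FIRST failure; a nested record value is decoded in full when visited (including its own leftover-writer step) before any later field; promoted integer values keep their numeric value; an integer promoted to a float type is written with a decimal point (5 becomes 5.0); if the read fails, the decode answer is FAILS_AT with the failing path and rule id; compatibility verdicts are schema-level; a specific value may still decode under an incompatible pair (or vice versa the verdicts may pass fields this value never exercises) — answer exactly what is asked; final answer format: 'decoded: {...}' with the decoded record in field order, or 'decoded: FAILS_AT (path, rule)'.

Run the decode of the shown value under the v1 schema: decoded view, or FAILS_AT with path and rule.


decoded: {"attrs": [0.0], "meta": {"signature": 0x00, "quantity": 5, "country": "kappa", "name": "gamma"}, "avatar": 0xC0DE, "enabled": true, "retries": -2}

each type pair in Session: writer, then reader
migrating the Session value to v1:
  attrs := [0.0] (from writer codes)
  meta.signature := 0x00
  meta.quantity := 5
  meta.country := "kappa"
  meta.name := "gamma"
  writer meta.price: no reader field; dropped
  writer meta.height: no reader field; dropped
  avatar := 0xC0DE
  enabled := true
  retries := -2
  => decoded: {"attrs": [0.0], "meta": {"signature": 0x00, "quantity": 5, "country": "kappa", "name": "gamma"}, "avatar": 0xC0DE, "enabled": true, "retries": -2}
diffs on Session not affecting the asked answer:
  renamed field attrs to codes in record Session (alias attrs declared on the renamed field) -> no rule fires on it and the decoded Session view is identical with or without it
  added field height to record Geo: required float32, tag 13 (in v2 it sits immediately before quantity) -> matters for Session compatibility verdicts, not for this value's decode
  added field price to record Geo: required float32, tag 30 (in v2 it sits immediately before signature) -> matters for Session compatibility verdicts, not for this value's decode


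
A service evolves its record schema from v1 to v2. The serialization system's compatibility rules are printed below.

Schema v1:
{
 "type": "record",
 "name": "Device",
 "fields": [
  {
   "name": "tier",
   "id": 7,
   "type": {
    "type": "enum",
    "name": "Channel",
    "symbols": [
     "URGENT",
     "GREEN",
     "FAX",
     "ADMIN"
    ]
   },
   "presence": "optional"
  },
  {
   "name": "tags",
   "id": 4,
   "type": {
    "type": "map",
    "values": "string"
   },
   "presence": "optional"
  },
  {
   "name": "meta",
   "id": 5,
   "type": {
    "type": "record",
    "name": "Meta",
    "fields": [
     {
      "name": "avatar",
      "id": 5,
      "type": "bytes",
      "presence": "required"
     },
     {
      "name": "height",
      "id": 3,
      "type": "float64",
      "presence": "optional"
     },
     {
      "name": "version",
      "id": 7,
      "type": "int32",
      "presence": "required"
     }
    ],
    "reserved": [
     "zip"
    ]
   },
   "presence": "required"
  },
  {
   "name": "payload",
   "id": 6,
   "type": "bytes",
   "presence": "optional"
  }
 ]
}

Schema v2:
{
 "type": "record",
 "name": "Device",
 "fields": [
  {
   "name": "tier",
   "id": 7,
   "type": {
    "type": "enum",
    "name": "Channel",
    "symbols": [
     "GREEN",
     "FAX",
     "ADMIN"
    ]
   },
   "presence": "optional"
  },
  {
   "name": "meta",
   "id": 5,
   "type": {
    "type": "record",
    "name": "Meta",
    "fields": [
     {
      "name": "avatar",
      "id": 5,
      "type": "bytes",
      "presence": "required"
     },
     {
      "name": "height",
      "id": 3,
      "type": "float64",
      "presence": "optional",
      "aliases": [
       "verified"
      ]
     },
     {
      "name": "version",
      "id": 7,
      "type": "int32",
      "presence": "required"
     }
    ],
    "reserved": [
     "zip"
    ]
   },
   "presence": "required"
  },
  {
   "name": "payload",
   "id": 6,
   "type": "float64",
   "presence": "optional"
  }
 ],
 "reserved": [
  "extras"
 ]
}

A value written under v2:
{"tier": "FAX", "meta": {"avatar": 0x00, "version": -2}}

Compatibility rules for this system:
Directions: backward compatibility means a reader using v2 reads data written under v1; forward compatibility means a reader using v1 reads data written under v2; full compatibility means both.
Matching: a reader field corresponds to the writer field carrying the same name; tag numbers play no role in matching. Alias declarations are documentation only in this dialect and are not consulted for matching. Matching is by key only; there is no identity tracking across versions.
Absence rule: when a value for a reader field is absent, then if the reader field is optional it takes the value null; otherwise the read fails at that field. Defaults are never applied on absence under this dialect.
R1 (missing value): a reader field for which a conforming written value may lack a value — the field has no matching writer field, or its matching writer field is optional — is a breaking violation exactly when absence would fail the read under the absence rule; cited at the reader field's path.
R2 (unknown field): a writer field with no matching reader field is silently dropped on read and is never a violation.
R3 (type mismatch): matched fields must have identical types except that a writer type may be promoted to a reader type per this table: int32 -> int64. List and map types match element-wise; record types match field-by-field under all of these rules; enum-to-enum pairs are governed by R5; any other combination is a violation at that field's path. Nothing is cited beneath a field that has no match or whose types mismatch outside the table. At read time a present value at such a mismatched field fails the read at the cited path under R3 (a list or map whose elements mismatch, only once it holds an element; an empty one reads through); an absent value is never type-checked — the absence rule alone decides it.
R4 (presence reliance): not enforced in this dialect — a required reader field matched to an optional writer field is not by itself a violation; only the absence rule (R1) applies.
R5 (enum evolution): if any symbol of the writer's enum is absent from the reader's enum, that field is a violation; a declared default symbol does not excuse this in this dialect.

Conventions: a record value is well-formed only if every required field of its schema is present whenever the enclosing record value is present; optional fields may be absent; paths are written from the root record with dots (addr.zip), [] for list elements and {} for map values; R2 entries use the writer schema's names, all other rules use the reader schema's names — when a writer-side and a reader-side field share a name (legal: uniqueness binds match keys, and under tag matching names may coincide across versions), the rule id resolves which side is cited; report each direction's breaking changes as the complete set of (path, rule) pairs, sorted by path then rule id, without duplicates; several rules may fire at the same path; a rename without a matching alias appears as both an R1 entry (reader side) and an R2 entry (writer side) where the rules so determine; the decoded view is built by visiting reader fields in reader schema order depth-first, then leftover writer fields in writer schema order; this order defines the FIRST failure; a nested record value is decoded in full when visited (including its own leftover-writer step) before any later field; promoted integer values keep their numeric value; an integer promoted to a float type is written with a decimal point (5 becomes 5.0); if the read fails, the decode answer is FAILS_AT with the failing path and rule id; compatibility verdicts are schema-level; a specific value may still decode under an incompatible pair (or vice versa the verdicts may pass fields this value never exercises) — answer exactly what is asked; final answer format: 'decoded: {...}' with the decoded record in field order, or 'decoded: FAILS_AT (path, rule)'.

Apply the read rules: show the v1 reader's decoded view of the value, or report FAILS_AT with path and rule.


each type pair in Device: writer, then reader
decode walk for Device under reader schema v1:
  tier := "FAX"
  tags := null (not supplied -> null)
  meta.avatar := 0x00
  meta.height := null (not supplied -> null)
  meta.version := -2
  payload := null (not supplied -> null)
  => decoded: {"tier": "FAX", "tags": null, "meta": {"avatar": 0x00, "height": null, "version": -2}, "payload": null}
diffs on Device not affecting the asked answer:
  field payload in record Device: type bytes changed to float64 -> matters for Device compatibility verdicts, not for this value's decode
  removed field tags from record Device -> fires no rule on Device under this dialect and leaves the result unchanged
  enum Channel (field tier in record Device): symbol URGENT removed -> matters for Device compatibility verdicts, not for this value's decode

decoded: {"tier": "FAX", "tags": null, "meta": {"avatar": 0x00, "height": null, "version": -2}, "payload": null}


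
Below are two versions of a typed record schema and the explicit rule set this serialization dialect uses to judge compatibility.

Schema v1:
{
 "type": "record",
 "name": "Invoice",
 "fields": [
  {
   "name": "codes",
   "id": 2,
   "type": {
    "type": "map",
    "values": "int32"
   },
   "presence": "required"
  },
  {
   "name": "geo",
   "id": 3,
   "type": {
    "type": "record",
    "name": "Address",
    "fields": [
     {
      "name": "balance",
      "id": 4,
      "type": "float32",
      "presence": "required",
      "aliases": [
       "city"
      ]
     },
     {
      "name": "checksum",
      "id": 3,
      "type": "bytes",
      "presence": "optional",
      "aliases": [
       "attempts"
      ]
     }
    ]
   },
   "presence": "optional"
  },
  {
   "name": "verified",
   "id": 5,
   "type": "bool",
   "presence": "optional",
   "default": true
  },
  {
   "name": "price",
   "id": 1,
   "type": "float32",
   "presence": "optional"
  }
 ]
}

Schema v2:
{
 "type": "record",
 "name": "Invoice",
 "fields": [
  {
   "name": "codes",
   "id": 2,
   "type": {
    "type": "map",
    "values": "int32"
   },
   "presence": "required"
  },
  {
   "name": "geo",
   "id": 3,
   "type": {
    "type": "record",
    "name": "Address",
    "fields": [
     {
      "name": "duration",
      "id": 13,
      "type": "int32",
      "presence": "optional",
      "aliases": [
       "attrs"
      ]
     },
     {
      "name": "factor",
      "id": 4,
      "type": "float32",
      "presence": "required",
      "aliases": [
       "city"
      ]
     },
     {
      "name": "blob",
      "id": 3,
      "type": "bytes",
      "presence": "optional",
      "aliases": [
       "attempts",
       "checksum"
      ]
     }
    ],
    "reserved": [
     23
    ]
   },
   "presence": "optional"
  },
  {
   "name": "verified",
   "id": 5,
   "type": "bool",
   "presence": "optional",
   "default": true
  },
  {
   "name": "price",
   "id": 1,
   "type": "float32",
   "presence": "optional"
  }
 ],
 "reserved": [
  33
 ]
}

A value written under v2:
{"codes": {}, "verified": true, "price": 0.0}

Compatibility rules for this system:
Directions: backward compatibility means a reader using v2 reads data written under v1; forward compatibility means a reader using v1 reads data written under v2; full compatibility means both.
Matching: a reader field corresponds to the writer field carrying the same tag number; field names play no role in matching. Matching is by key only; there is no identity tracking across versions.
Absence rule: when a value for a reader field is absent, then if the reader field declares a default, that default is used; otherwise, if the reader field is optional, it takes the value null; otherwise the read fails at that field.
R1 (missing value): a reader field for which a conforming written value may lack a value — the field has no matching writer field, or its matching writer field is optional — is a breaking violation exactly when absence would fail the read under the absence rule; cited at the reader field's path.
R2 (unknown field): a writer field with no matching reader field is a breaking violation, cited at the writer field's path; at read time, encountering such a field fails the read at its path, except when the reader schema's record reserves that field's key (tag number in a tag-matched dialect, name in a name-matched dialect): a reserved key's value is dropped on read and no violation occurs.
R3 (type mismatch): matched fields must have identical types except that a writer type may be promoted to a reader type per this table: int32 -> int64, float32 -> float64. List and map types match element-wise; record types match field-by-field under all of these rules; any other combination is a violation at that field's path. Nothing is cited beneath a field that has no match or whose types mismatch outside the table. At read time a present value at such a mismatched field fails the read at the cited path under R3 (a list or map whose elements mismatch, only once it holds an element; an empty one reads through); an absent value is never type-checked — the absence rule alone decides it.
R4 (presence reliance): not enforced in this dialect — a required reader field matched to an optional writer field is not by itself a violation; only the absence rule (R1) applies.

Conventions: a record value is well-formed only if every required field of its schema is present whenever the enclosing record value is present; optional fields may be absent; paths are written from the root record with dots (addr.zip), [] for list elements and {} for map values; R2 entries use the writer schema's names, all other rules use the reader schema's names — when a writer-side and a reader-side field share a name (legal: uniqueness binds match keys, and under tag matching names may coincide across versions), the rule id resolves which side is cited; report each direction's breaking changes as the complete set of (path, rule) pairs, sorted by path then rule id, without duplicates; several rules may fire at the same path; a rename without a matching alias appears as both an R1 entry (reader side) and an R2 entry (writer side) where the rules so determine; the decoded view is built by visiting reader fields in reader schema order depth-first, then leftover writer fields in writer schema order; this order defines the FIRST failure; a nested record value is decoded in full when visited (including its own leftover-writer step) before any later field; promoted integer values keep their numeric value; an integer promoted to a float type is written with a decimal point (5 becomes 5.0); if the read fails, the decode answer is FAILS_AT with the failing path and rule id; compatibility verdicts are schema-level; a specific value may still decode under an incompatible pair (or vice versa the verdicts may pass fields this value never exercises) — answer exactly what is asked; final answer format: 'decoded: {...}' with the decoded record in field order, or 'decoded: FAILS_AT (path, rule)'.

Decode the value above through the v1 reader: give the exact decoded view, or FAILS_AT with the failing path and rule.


decoded: {"codes": {}, "geo": null, "verified": true, "price": 0.0}

the writer's type comes first in each Invoice pair
migrating the Invoice value to v1:
  codes := {}
  geo := null (missing; optional => null)
  verified := true
  price := 0.0
  => decoded: {"codes": {}, "geo": null, "verified": true, "price": 0.0}
checking off the Invoice differences that do not matter here:
  renamed field checksum to blob in record Address (alias checksum declared on the renamed field) -> no rule fires on it and the decoded Invoice view is identical with or without it
  added field duration to record Address: optional int32, tag 13 (in v2 it sits immediately before factor) -> matters for Invoice compatibility verdicts, not for this value's decode
  renamed field balance to factor in record Address -> no rule fires on it and the decoded Invoice view is identical with or without it


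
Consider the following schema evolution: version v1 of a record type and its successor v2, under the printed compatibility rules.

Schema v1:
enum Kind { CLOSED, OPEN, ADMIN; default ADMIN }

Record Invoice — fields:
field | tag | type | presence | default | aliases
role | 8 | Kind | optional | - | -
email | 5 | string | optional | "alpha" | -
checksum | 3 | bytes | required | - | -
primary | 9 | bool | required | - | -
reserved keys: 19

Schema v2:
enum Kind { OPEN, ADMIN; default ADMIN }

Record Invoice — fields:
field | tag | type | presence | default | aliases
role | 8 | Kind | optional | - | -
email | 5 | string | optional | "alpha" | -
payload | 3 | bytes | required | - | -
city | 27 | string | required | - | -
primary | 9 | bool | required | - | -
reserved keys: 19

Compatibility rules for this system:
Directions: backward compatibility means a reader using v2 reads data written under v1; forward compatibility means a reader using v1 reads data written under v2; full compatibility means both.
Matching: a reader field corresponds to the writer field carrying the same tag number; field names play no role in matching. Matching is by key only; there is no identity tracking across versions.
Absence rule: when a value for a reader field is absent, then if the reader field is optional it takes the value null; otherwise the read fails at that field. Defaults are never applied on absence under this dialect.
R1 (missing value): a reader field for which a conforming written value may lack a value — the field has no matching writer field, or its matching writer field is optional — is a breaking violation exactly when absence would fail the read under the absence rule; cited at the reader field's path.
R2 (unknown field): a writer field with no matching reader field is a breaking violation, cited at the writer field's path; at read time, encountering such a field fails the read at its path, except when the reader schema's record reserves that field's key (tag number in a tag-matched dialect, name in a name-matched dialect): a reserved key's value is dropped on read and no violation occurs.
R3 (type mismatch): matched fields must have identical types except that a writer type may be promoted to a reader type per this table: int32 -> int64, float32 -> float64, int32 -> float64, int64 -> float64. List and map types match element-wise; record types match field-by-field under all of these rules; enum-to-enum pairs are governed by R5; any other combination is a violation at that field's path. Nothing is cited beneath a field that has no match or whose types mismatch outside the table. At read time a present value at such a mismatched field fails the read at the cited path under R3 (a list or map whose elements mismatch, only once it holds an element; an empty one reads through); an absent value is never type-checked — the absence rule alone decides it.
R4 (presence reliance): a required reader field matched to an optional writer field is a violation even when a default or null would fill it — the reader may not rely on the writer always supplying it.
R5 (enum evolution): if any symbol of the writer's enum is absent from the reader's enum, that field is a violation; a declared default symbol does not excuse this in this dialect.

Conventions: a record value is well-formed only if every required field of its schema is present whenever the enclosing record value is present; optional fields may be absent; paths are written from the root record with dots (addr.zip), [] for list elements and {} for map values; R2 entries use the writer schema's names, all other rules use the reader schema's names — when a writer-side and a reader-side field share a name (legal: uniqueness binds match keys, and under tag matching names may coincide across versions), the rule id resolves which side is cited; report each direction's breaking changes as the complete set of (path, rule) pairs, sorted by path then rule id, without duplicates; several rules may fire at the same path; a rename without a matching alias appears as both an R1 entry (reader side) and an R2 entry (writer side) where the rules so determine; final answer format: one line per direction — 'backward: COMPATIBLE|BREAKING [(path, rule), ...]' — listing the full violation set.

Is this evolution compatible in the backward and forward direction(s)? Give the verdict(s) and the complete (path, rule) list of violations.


backward: BREAKING [(city, R1), (role, R5)]; forward: BREAKING [(city, R2)]

arrows below run writer -> reader for Invoice
backward analysis of Invoice with v2 as reader and v1 as writer:
  role: Kind -> Kind, writer optional; from role
  email: string -> string, writer optional; from email
  payload: bytes -> bytes, writer required; from checksum
  city: no writer-side match
  primary: bool -> bool, writer required; from primary
  R1 fires at city
  R5 fires at role
  => backward verdict for Invoice: BREAKING, 2 violation(s)
forward analysis of Invoice with v1 as reader and v2 as writer:
  role: Kind -> Kind, writer optional; from role
  email: string -> string, writer optional; from email
  checksum: bytes -> bytes, writer required; from payload
  primary: bool -> bool, writer required; from primary
  leftover writer field: city
  R2 fires at city
  => forward verdict for Invoice: BREAKING, 1 violation(s)
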